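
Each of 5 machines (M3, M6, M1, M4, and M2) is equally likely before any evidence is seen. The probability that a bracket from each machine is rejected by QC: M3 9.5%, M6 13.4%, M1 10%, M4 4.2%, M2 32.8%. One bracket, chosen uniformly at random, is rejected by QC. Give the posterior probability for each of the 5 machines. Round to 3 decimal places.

Since the prior is uniform, the posterior is proportional to the likelihood:
  M3: 0.095
  M6: 0.134
  M1: 0.1
  M4: 0.042
  M2: 0.328
Normalizing constant = 0.699.
P(M3 | rejected) = 0.095/0.699 ≈ 0.136
P(M6 | rejected) = 0.134/0.699 ≈ 0.192
P(M1 | rejected) = 0.1/0.699 ≈ 0.143
P(M4 | rejected) = 0.042/0.699 ≈ 0.060
P(M2 | rejected) = 0.328/0.699 ≈ 0.469

M3 0.136, M6 0.192, M1 0.143, M4 0.060, M2 0.469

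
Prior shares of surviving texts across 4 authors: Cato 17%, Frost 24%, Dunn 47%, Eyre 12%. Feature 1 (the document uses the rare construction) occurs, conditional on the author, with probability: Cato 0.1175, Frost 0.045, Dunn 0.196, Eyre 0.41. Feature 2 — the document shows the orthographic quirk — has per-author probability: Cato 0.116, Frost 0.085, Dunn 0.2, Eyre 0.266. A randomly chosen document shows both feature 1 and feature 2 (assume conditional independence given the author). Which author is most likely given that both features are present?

Dunn

By Bayes' rule, posterior ∝ prior × likelihood:
  Cato: 0.17 × 0.1175 × 0.116 = 0.0023171
  Frost: 0.24 × 0.045 × 0.085 = 0.000918
  Dunn: 0.47 × 0.196 × 0.2 = 0.018424
  Eyre: 0.12 × 0.41 × 0.266 = 0.0130872
Sum = 0.0347463.
Largest term belongs to Dunn, so Dunn is most probable.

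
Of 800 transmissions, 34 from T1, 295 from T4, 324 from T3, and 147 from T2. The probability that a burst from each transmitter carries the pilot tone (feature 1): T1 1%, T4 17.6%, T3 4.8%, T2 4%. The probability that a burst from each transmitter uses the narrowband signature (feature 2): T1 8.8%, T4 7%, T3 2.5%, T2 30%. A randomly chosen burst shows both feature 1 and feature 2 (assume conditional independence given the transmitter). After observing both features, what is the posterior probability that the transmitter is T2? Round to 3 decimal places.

Prior × likelihood for each hypothesis:
  T1: 0.0425 × 0.01 × 0.088 = 0.0000374
  T4: 0.36875 × 0.176 × 0.07 = 0.004543
  T3: 0.405 × 0.048 × 0.025 = 0.000486
  T2: 0.18375 × 0.04 × 0.3 = 0.002205
Normalizing constant = 0.0072714.
P(T2 | evidence) = 0.002205 / 0.0072714 ≈ 0.303.

0.303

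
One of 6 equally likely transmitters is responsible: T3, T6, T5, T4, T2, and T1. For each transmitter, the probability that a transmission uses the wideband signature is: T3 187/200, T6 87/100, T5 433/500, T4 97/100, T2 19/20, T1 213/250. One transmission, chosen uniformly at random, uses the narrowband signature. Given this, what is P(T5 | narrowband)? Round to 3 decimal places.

0.241

Taking complements, P(narrowband | each) = T3 0.065, T6 0.13, T5 0.134, T4 0.03, T2 0.05, T1 0.148.
With a uniform prior (1/6 each), posterior ∝ likelihood:
  T3: 0.065
  T6: 0.13
  T5: 0.134
  T4: 0.03
  T2: 0.05
  T1: 0.148
Normalizing constant = 0.557.
P(T5 | evidence) = 0.134 / 0.557 ≈ 0.241.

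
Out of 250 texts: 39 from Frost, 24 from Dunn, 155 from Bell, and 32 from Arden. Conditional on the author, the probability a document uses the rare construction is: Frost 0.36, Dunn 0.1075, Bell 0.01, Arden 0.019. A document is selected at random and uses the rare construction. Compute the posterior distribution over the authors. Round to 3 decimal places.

Frost 0.748, Dunn 0.137, Bell 0.083, Arden 0.032

Compute prior × likelihood for every hypothesis:
  Frost: 0.156 × 0.36 = 0.05616
  Dunn: 0.096 × 0.1075 = 0.01032
  Bell: 0.62 × 0.01 = 0.0062
  Arden: 0.128 × 0.019 = 0.002432
Total = 0.075112.
P(Frost | rare-form) = 0.05616/0.075112 ≈ 0.748
P(Dunn | rare-form) = 0.01032/0.075112 ≈ 0.137
P(Bell | rare-form) = 0.0062/0.075112 ≈ 0.083
P(Arden | rare-form) = 0.002432/0.075112 ≈ 0.032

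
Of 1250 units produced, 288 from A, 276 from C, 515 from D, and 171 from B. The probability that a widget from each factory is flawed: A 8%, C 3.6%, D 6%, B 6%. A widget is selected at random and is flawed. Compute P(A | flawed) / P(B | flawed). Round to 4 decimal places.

2.2456

Compute prior × likelihood for every hypothesis:
  A: 0.2304 × 0.08 = 0.018432
  C: 0.2208 × 0.036 = 0.0079488
  D: 0.412 × 0.06 = 0.02472
  B: 0.1368 × 0.06 = 0.008208
Sum = 0.0593088.
The ratio is 0.018432 / 0.008208 (the normalizer cancels) = 2.2456.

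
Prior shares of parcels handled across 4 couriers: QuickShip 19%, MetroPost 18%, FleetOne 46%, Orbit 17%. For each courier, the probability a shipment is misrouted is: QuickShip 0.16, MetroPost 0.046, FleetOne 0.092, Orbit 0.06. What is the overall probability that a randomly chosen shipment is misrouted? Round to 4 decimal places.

Unnormalized posteriors (prior × likelihood):
  QuickShip: 0.19 × 0.16 = 0.0304
  MetroPost: 0.18 × 0.046 = 0.00828
  FleetOne: 0.46 × 0.092 = 0.04232
  Orbit: 0.17 × 0.06 = 0.0102
P(misrouted) = 0.0304 + 0.00828 + 0.04232 + 0.0102 = 0.0912 → 0.0912.

0.0912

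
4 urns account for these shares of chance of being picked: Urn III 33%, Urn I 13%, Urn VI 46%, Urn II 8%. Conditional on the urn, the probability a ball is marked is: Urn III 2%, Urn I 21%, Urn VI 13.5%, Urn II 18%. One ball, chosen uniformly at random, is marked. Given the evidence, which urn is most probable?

Urn VI

Unnormalized posteriors (prior × likelihood):
  Urn III: 0.33 × 0.02 = 0.0066
  Urn I: 0.13 × 0.21 = 0.0273
  Urn VI: 0.46 × 0.135 = 0.0621
  Urn II: 0.08 × 0.18 = 0.0144
Normalizing constant = 0.1104.
Largest term belongs to Urn VI, so Urn VI is most probable.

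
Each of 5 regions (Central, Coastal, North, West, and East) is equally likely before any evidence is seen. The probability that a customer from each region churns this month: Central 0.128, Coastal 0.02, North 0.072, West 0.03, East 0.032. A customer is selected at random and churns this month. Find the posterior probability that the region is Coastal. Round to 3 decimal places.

0.071

Since the prior is uniform, the posterior is proportional to the likelihood:
  Central: 0.128
  Coastal: 0.02
  North: 0.072
  West: 0.03
  East: 0.032
Normalizing constant = 0.282.
P(Coastal | evidence) = 0.02 / 0.282 ≈ 0.071.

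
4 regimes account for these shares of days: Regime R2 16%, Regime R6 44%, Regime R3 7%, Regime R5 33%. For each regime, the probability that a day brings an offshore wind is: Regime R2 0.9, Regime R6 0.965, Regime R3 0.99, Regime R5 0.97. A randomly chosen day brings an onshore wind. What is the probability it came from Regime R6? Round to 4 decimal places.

Taking complements, P(onshore | each) = Regime R2 0.1, Regime R6 0.035, Regime R3 0.01, Regime R5 0.03.
Prior × likelihood for each hypothesis:
  Regime R2: 0.16 × 0.1 = 0.016
  Regime R6: 0.44 × 0.035 = 0.0154
  Regime R3: 0.07 × 0.01 = 0.0007
  Regime R5: 0.33 × 0.03 = 0.0099
Sum = 0.042.
P(Regime R6 | evidence) = 0.0154 / 0.042 ≈ 0.3667.

0.3667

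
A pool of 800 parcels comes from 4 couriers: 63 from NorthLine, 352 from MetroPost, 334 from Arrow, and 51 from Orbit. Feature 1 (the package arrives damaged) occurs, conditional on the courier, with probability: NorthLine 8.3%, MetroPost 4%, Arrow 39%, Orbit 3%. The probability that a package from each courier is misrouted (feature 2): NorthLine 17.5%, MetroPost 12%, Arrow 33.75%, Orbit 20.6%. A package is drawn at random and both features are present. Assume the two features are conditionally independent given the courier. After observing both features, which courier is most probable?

Prior × likelihood for each hypothesis:
  NorthLine: 0.07875 × 0.083 × 0.175 = 0.00114384375
  MetroPost: 0.44 × 0.04 × 0.12 = 0.002112
  Arrow: 0.4175 × 0.39 × 0.3375 = 0.0549534375
  Orbit: 0.06375 × 0.03 × 0.206 = 0.000393975
Sum = 0.05860325625.
Largest term belongs to Arrow, so Arrow is most probable.

Arrow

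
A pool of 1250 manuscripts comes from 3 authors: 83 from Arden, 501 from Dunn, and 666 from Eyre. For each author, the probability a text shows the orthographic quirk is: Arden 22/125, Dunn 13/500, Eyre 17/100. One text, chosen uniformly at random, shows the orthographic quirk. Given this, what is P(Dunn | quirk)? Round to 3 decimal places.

Compute prior × likelihood for every hypothesis:
  Arden: 0.0664 × 0.176 = 0.0116864
  Dunn: 0.4008 × 0.026 = 0.0104208
  Eyre: 0.5328 × 0.17 = 0.090576
Normalizing constant = 0.1126832.
P(Dunn | evidence) = 0.0104208 / 0.1126832 ≈ 0.092.

0.092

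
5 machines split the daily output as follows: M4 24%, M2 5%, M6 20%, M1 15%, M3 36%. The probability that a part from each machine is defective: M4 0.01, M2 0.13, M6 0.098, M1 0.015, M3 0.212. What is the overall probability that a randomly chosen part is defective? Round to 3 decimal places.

By Bayes' rule, posterior ∝ prior × likelihood:
  M4: 0.24 × 0.01 = 0.0024
  M2: 0.05 × 0.13 = 0.0065
  M6: 0.2 × 0.098 = 0.0196
  M1: 0.15 × 0.015 = 0.00225
  M3: 0.36 × 0.212 = 0.07632
P(defective) = 0.0024 + 0.0065 + 0.0196 + 0.00225 + 0.07632 = 0.10707 → 0.107.

0.107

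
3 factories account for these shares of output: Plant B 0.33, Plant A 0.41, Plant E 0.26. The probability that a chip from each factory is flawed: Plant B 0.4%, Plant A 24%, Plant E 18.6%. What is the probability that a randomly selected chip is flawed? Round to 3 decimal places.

Compute prior × likelihood for every hypothesis:
  Plant B: 0.33 × 0.004 = 0.00132
  Plant A: 0.41 × 0.24 = 0.0984
  Plant E: 0.26 × 0.186 = 0.04836
P(flawed) = 0.00132 + 0.0984 + 0.04836 = 0.14808 → 0.148.

0.148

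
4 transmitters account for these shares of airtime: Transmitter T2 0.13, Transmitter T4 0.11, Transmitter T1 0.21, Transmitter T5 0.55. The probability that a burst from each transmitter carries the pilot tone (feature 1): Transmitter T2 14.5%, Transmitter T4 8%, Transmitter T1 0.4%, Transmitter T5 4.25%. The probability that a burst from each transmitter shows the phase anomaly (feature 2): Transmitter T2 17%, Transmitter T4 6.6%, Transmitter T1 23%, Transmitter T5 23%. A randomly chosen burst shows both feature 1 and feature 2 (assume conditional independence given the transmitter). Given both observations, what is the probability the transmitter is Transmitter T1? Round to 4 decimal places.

0.0207

Unnormalized posteriors (prior × likelihood):
  Transmitter T2: 0.13 × 0.145 × 0.17 = 0.0032045
  Transmitter T4: 0.11 × 0.08 × 0.066 = 0.0005808
  Transmitter T1: 0.21 × 0.004 × 0.23 = 0.0001932
  Transmitter T5: 0.55 × 0.0425 × 0.23 = 0.00537625
Sum = 0.00935475.
P(Transmitter T1 | evidence) = 0.0001932 / 0.00935475 ≈ 0.0207.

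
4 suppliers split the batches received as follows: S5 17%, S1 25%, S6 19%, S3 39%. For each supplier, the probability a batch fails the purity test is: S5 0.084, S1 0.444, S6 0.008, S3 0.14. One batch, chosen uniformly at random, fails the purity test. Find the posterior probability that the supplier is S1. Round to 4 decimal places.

0.6119

Compute prior × likelihood for every hypothesis:
  S5: 0.17 × 0.084 = 0.01428
  S1: 0.25 × 0.444 = 0.111
  S6: 0.19 × 0.008 = 0.00152
  S3: 0.39 × 0.14 = 0.0546
Normalizing constant = 0.1814.
P(S1 | evidence) = 0.111 / 0.1814 ≈ 0.6119.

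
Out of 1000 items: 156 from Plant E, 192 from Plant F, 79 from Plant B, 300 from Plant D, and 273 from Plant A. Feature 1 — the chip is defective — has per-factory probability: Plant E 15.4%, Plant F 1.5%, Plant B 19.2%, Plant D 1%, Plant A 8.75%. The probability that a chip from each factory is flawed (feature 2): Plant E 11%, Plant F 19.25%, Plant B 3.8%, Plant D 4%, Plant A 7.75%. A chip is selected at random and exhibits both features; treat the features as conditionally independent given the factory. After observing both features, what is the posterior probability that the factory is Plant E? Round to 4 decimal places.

Compute prior × likelihood for every hypothesis:
  Plant E: 0.156 × 0.154 × 0.11 = 0.00264264
  Plant F: 0.192 × 0.015 × 0.1925 = 0.0005544
  Plant B: 0.079 × 0.192 × 0.038 = 0.000576384
  Plant D: 0.3 × 0.01 × 0.04 = 0.00012
  Plant A: 0.273 × 0.0875 × 0.0775 = 0.00185128125
Sum = 0.00574470525.
P(Plant E | evidence) = 0.00264264 / 0.00574470525 ≈ 0.4600.

0.4600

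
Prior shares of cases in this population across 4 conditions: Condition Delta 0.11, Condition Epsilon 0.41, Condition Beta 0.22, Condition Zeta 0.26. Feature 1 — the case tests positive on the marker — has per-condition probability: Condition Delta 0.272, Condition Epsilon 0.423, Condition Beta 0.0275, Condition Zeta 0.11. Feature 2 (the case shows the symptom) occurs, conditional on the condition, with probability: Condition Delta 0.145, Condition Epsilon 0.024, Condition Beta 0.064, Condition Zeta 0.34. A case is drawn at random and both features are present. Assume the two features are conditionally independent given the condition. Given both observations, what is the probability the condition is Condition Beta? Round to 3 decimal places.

Prior × likelihood for each hypothesis:
  Condition Delta: 0.11 × 0.272 × 0.145 = 0.0043384
  Condition Epsilon: 0.41 × 0.423 × 0.024 = 0.00416232
  Condition Beta: 0.22 × 0.0275 × 0.064 = 0.0003872
  Condition Zeta: 0.26 × 0.11 × 0.34 = 0.009724
Sum = 0.01861192.
P(Condition Beta | evidence) = 0.0003872 / 0.01861192 ≈ 0.021.

0.021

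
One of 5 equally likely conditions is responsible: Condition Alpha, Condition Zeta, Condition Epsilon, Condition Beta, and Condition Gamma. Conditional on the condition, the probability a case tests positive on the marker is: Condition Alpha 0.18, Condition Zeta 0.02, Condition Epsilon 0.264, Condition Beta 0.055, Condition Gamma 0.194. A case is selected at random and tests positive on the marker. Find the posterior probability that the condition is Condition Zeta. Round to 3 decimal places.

0.028

With a uniform prior (1/5 each), posterior ∝ likelihood:
  Condition Alpha: 0.18
  Condition Zeta: 0.02
  Condition Epsilon: 0.264
  Condition Beta: 0.055
  Condition Gamma: 0.194
Total = 0.713.
P(Condition Zeta | evidence) = 0.02 / 0.713 ≈ 0.028.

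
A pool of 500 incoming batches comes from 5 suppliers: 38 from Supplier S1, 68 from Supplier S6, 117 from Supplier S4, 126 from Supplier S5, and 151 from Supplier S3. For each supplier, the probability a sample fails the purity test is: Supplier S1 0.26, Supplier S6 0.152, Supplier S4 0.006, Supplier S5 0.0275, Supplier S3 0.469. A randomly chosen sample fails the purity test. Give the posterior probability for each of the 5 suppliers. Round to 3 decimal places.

Unnormalized posteriors (prior × likelihood):
  Supplier S1: 0.076 × 0.26 = 0.01976
  Supplier S6: 0.136 × 0.152 = 0.020672
  Supplier S4: 0.234 × 0.006 = 0.001404
  Supplier S5: 0.252 × 0.0275 = 0.00693
  Supplier S3: 0.302 × 0.469 = 0.141638
Sum = 0.190404.
P(Supplier S1 | off-spec) = 0.01976/0.190404 ≈ 0.104
P(Supplier S6 | off-spec) = 0.020672/0.190404 ≈ 0.109
P(Supplier S4 | off-spec) = 0.001404/0.190404 ≈ 0.007
P(Supplier S5 | off-spec) = 0.00693/0.190404 ≈ 0.036
P(Supplier S3 | off-spec) = 0.141638/0.190404 ≈ 0.744
(Check: 0.104+0.109+0.007+0.036+0.744 = 1.000.)

Supplier S1 0.104, Supplier S6 0.109, Supplier S4 0.007, Supplier S5 0.036, Supplier S3 0.744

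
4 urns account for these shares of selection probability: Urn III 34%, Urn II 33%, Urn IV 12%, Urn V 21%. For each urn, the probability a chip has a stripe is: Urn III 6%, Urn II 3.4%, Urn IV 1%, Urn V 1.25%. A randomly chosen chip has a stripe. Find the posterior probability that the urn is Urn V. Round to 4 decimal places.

0.0741

Prior × likelihood for each hypothesis:
  Urn III: 0.34 × 0.06 = 0.0204
  Urn II: 0.33 × 0.034 = 0.01122
  Urn IV: 0.12 × 0.01 = 0.0012
  Urn V: 0.21 × 0.0125 = 0.002625
Normalizing constant = 0.035445.
P(Urn V | evidence) = 0.002625 / 0.035445 ≈ 0.0741.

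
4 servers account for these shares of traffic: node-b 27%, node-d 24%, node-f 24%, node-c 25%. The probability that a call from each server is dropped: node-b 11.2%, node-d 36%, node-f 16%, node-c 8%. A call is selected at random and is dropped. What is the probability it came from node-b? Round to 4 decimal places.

0.1728

Prior × likelihood for each hypothesis:
  node-b: 0.27 × 0.112 = 0.03024
  node-d: 0.24 × 0.36 = 0.0864
  node-f: 0.24 × 0.16 = 0.0384
  node-c: 0.25 × 0.08 = 0.02
Normalizing constant = 0.17504.
P(node-b | evidence) = 0.03024 / 0.17504 ≈ 0.1728.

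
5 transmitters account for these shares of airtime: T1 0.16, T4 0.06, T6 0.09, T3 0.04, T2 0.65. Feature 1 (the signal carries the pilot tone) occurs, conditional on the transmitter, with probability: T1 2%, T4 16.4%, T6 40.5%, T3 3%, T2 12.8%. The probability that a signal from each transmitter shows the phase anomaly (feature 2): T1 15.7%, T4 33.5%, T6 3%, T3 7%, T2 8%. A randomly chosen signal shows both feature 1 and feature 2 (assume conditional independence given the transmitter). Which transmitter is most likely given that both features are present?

T2

Unnormalized posteriors (prior × likelihood):
  T1: 0.16 × 0.02 × 0.157 = 0.0005024
  T4: 0.06 × 0.164 × 0.335 = 0.0032964
  T6: 0.09 × 0.405 × 0.03 = 0.0010935
  T3: 0.04 × 0.03 × 0.07 = 0.000084
  T2: 0.65 × 0.128 × 0.08 = 0.006656
Sum = 0.0116323.
Largest term belongs to T2, so T2 is most probable.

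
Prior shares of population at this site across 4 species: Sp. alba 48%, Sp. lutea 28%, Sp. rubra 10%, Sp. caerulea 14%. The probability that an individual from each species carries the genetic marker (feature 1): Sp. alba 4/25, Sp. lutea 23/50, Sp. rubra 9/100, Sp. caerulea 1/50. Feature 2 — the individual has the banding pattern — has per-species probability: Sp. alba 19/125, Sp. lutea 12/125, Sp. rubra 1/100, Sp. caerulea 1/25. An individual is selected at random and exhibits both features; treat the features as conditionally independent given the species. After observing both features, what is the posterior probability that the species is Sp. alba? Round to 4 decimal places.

0.4816

Unnormalized posteriors (prior × likelihood):
  Sp. alba: 0.48 × 0.16 × 0.152 = 0.0116736
  Sp. lutea: 0.28 × 0.46 × 0.096 = 0.0123648
  Sp. rubra: 0.1 × 0.09 × 0.01 = 0.00009
  Sp. caerulea: 0.14 × 0.02 × 0.04 = 0.000112
Normalizing constant = 0.0242404.
P(Sp. alba | evidence) = 0.0116736 / 0.0242404 ≈ 0.4816.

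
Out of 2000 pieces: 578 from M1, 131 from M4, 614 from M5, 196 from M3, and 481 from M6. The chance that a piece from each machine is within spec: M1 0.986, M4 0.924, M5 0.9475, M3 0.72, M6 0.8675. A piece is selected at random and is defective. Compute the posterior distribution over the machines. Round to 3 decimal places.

Taking complements, P(defective | each) = M1 0.014, M4 0.076, M5 0.0525, M3 0.28, M6 0.1325.
Unnormalized posteriors (prior × likelihood):
  M1: 0.289 × 0.014 = 0.004046
  M4: 0.0655 × 0.076 = 0.004978
  M5: 0.307 × 0.0525 = 0.0161175
  M3: 0.098 × 0.28 = 0.02744
  M6: 0.2405 × 0.1325 = 0.03186625
Sum = 0.08444775.
P(M1 | defective) = 0.004046/0.08444775 ≈ 0.048
P(M4 | defective) = 0.004978/0.08444775 ≈ 0.059
P(M5 | defective) = 0.0161175/0.08444775 ≈ 0.191
P(M3 | defective) = 0.02744/0.08444775 ≈ 0.325
P(M6 | defective) = 0.03186625/0.08444775 ≈ 0.377

M1 0.048, M4 0.059, M5 0.191, M3 0.325, M6 0.377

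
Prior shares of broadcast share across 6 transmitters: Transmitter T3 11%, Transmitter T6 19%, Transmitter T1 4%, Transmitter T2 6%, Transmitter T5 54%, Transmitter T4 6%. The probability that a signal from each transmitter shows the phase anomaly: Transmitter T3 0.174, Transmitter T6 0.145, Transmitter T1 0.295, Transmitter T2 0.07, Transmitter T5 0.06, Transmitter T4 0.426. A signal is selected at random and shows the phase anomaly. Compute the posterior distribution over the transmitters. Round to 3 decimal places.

Compute prior × likelihood for every hypothesis:
  Transmitter T3: 0.11 × 0.174 = 0.01914
  Transmitter T6: 0.19 × 0.145 = 0.02755
  Transmitter T1: 0.04 × 0.295 = 0.0118
  Transmitter T2: 0.06 × 0.07 = 0.0042
  Transmitter T5: 0.54 × 0.06 = 0.0324
  Transmitter T4: 0.06 × 0.426 = 0.02556
Total = 0.12065.
P(Transmitter T3 | anomaly) = 0.01914/0.12065 ≈ 0.159
P(Transmitter T6 | anomaly) = 0.02755/0.12065 ≈ 0.228
P(Transmitter T1 | anomaly) = 0.0118/0.12065 ≈ 0.098
P(Transmitter T2 | anomaly) = 0.0042/0.12065 ≈ 0.035
P(Transmitter T5 | anomaly) = 0.0324/0.12065 ≈ 0.269
P(Transmitter T4 | anomaly) = 0.02556/0.12065 ≈ 0.212
(Check: 0.159+0.228+0.098+0.035+0.269+0.212 = 1.001.)

Transmitter T3 0.159, Transmitter T6 0.228, Transmitter T1 0.098, Transmitter T2 0.035, Transmitter T5 0.269, Transmitter T4 0.212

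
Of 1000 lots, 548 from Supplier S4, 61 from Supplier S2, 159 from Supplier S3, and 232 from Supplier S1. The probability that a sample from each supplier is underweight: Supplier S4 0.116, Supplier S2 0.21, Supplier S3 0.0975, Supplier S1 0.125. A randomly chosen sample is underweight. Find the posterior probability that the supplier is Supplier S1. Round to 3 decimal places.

Unnormalized posteriors (prior × likelihood):
  Supplier S4: 0.548 × 0.116 = 0.063568
  Supplier S2: 0.061 × 0.21 = 0.01281
  Supplier S3: 0.159 × 0.0975 = 0.0155025
  Supplier S1: 0.232 × 0.125 = 0.029
Sum = 0.1208805.
P(Supplier S1 | evidence) = 0.029 / 0.1208805 ≈ 0.240.

0.240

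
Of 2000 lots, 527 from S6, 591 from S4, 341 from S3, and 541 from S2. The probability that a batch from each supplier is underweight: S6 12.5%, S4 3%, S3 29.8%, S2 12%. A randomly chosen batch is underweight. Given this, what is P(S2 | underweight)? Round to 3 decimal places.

Unnormalized posteriors (prior × likelihood):
  S6: 0.2635 × 0.125 = 0.0329375
  S4: 0.2955 × 0.03 = 0.008865
  S3: 0.1705 × 0.298 = 0.050809
  S2: 0.2705 × 0.12 = 0.03246
Normalizing constant = 0.1250715.
P(S2 | evidence) = 0.03246 / 0.1250715 ≈ 0.260.

0.260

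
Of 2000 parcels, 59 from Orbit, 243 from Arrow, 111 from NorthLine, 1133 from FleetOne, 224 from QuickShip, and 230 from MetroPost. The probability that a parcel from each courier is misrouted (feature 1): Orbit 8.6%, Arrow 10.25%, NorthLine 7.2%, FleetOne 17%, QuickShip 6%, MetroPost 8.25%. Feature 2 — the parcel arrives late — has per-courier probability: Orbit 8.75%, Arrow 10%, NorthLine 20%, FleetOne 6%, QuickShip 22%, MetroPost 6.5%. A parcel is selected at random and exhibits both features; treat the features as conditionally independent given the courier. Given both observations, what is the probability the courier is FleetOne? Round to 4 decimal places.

By Bayes' rule, posterior ∝ prior × likelihood:
  Orbit: 0.0295 × 0.086 × 0.0875 = 0.0002219875
  Arrow: 0.1215 × 0.1025 × 0.1 = 0.001245375
  NorthLine: 0.0555 × 0.072 × 0.2 = 0.0007992
  FleetOne: 0.5665 × 0.17 × 0.06 = 0.0057783
  QuickShip: 0.112 × 0.06 × 0.22 = 0.0014784
  MetroPost: 0.115 × 0.0825 × 0.065 = 0.0006166875
Normalizing constant = 0.01013995.
P(FleetOne | evidence) = 0.0057783 / 0.01013995 ≈ 0.5699.

0.5699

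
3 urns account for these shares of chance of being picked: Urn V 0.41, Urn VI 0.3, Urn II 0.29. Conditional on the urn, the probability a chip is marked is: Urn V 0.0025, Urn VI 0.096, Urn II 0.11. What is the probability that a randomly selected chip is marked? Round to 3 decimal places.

0.062

Compute prior × likelihood for every hypothesis:
  Urn V: 0.41 × 0.0025 = 0.001025
  Urn VI: 0.3 × 0.096 = 0.0288
  Urn II: 0.29 × 0.11 = 0.0319
P(marked) = 0.001025 + 0.0288 + 0.0319 = 0.061725 → 0.062.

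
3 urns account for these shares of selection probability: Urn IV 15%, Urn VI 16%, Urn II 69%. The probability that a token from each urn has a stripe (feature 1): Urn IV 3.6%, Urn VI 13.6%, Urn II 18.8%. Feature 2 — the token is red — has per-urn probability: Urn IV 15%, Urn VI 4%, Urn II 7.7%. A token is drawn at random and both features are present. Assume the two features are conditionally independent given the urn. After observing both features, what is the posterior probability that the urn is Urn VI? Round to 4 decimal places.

0.0746

Compute prior × likelihood for every hypothesis:
  Urn IV: 0.15 × 0.036 × 0.15 = 0.00081
  Urn VI: 0.16 × 0.136 × 0.04 = 0.0008704
  Urn II: 0.69 × 0.188 × 0.077 = 0.00998844
Normalizing constant = 0.01166884.
P(Urn VI | evidence) = 0.0008704 / 0.01166884 ≈ 0.0746.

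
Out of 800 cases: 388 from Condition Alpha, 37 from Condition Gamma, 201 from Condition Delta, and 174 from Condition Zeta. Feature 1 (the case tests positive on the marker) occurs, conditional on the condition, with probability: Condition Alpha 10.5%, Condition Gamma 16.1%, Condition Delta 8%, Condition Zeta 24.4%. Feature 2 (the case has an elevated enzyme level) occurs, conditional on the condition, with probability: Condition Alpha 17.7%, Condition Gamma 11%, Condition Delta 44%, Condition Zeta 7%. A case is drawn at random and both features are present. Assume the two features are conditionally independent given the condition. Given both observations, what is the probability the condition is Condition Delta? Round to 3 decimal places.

Unnormalized posteriors (prior × likelihood):
  Condition Alpha: 0.485 × 0.105 × 0.177 = 0.009013725
  Condition Gamma: 0.04625 × 0.161 × 0.11 = 0.0008190875
  Condition Delta: 0.25125 × 0.08 × 0.44 = 0.008844
  Condition Zeta: 0.2175 × 0.244 × 0.07 = 0.0037149
Total = 0.0223917125.
P(Condition Delta | evidence) = 0.008844 / 0.0223917125 ≈ 0.395.

0.395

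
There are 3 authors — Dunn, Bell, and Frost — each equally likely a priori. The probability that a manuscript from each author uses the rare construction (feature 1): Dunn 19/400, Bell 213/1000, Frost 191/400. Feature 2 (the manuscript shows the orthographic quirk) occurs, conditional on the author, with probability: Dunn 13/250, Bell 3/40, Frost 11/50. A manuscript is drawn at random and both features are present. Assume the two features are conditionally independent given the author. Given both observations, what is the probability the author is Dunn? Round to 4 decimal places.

With a uniform prior (1/3 each), posterior ∝ likelihood:
  Dunn: 0.0475 × 0.052 = 0.00247
  Bell: 0.213 × 0.075 = 0.015975
  Frost: 0.4775 × 0.22 = 0.10505
Normalizing constant = 0.123495.
P(Dunn | evidence) = 0.00247 / 0.123495 ≈ 0.0200.

0.0200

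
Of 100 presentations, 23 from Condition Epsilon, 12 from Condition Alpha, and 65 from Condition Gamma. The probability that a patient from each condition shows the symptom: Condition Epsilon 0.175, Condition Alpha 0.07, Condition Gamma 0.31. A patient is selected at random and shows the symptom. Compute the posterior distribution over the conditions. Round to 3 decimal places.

Condition Epsilon 0.161, Condition Alpha 0.034, Condition Gamma 0.806

Compute prior × likelihood for every hypothesis:
  Condition Epsilon: 0.23 × 0.175 = 0.04025
  Condition Alpha: 0.12 × 0.07 = 0.0084
  Condition Gamma: 0.65 × 0.31 = 0.2015
Total = 0.25015.
P(Condition Epsilon | symptomatic) = 0.04025/0.25015 ≈ 0.161
P(Condition Alpha | symptomatic) = 0.0084/0.25015 ≈ 0.034
P(Condition Gamma | symptomatic) = 0.2015/0.25015 ≈ 0.806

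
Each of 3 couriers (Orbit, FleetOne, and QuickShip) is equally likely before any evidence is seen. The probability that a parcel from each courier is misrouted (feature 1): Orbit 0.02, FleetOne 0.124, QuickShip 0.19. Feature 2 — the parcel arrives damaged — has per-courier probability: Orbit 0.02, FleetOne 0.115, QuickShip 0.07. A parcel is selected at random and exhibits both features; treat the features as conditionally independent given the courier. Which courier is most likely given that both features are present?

Since the prior is uniform, the posterior is proportional to the likelihood:
  Orbit: 0.02 × 0.02 = 0.0004
  FleetOne: 0.124 × 0.115 = 0.01426
  QuickShip: 0.19 × 0.07 = 0.0133
Normalizing constant = 0.02796.
Largest term belongs to FleetOne, so FleetOne is most probable.

FleetOne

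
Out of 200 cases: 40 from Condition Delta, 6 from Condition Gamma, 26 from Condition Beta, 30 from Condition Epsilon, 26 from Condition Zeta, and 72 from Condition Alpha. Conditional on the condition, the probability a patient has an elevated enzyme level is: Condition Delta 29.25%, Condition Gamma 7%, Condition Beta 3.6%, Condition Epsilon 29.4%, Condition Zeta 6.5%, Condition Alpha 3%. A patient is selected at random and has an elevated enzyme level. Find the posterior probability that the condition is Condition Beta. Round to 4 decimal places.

Compute prior × likelihood for every hypothesis:
  Condition Delta: 0.2 × 0.2925 = 0.0585
  Condition Gamma: 0.03 × 0.07 = 0.0021
  Condition Beta: 0.13 × 0.036 = 0.00468
  Condition Epsilon: 0.15 × 0.294 = 0.0441
  Condition Zeta: 0.13 × 0.065 = 0.00845
  Condition Alpha: 0.36 × 0.03 = 0.0108
Sum = 0.12863.
P(Condition Beta | evidence) = 0.00468 / 0.12863 ≈ 0.0364.

0.0364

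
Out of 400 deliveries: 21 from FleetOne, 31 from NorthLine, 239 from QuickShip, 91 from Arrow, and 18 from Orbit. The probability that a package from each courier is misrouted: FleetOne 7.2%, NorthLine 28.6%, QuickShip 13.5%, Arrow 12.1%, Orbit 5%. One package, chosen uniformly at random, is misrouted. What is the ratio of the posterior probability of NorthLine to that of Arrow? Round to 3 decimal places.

0.805

Prior × likelihood for each hypothesis:
  FleetOne: 0.0525 × 0.072 = 0.00378
  NorthLine: 0.0775 × 0.286 = 0.022165
  QuickShip: 0.5975 × 0.135 = 0.0806625
  Arrow: 0.2275 × 0.121 = 0.0275275
  Orbit: 0.045 × 0.05 = 0.00225
Total = 0.136385.
The ratio is 0.022165 / 0.0275275 (the normalizer cancels) = 0.805.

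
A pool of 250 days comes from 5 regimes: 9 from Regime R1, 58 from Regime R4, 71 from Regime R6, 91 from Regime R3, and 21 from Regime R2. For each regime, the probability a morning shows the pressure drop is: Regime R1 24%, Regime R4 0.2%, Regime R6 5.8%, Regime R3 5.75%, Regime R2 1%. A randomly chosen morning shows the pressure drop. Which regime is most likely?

Regime R3

Compute prior × likelihood for every hypothesis:
  Regime R1: 0.036 × 0.24 = 0.00864
  Regime R4: 0.232 × 0.002 = 0.000464
  Regime R6: 0.284 × 0.058 = 0.016472
  Regime R3: 0.364 × 0.0575 = 0.02093
  Regime R2: 0.084 × 0.01 = 0.00084
Total = 0.047346.
Largest term belongs to Regime R3, so Regime R3 is most probable.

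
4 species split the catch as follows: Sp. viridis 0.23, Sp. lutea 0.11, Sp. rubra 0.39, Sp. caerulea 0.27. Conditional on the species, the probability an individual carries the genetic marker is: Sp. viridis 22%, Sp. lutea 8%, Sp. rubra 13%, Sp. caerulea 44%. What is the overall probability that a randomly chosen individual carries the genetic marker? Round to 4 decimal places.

0.2289

Prior × likelihood for each hypothesis:
  Sp. viridis: 0.23 × 0.22 = 0.0506
  Sp. lutea: 0.11 × 0.08 = 0.0088
  Sp. rubra: 0.39 × 0.13 = 0.0507
  Sp. caerulea: 0.27 × 0.44 = 0.1188
P(marker) = 0.0506 + 0.0088 + 0.0507 + 0.1188 = 0.2289 → 0.2289.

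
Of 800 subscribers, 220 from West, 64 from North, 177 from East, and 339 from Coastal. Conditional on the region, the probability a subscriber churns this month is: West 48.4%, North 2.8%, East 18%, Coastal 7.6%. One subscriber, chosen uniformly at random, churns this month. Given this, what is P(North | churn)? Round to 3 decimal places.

0.011

By Bayes' rule, posterior ∝ prior × likelihood:
  West: 0.275 × 0.484 = 0.1331
  North: 0.08 × 0.028 = 0.00224
  East: 0.22125 × 0.18 = 0.039825
  Coastal: 0.42375 × 0.076 = 0.032205
Sum = 0.20737.
P(North | evidence) = 0.00224 / 0.20737 ≈ 0.011.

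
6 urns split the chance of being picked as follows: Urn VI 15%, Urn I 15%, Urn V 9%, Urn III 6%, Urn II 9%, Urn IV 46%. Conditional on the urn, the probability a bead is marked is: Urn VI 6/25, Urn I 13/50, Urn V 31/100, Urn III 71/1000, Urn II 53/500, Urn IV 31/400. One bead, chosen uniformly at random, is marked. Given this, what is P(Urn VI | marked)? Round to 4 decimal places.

0.2363

Compute prior × likelihood for every hypothesis:
  Urn VI: 0.15 × 0.24 = 0.036
  Urn I: 0.15 × 0.26 = 0.039
  Urn V: 0.09 × 0.31 = 0.0279
  Urn III: 0.06 × 0.071 = 0.00426
  Urn II: 0.09 × 0.106 = 0.00954
  Urn IV: 0.46 × 0.0775 = 0.03565
Total = 0.15235.
P(Urn VI | evidence) = 0.036 / 0.15235 ≈ 0.2363.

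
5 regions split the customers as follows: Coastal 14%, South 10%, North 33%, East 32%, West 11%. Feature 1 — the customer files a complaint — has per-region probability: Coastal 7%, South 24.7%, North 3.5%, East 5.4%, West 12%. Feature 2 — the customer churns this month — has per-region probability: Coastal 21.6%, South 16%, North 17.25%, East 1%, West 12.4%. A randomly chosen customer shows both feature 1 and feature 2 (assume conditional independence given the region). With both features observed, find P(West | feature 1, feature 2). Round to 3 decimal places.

Compute prior × likelihood for every hypothesis:
  Coastal: 0.14 × 0.07 × 0.216 = 0.0021168
  South: 0.1 × 0.247 × 0.16 = 0.003952
  North: 0.33 × 0.035 × 0.1725 = 0.001992375
  East: 0.32 × 0.054 × 0.01 = 0.0001728
  West: 0.11 × 0.12 × 0.124 = 0.0016368
Normalizing constant = 0.009870775.
P(West | evidence) = 0.0016368 / 0.009870775 ≈ 0.166.

0.166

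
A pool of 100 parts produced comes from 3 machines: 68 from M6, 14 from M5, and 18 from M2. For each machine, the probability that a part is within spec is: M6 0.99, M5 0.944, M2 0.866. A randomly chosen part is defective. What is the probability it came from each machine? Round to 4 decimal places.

M6 0.1754, M5 0.2023, M2 0.6223

Taking complements, P(defective | each) = M6 0.01, M5 0.056, M2 0.134.
Unnormalized posteriors (prior × likelihood):
  M6: 0.68 × 0.01 = 0.0068
  M5: 0.14 × 0.056 = 0.00784
  M2: 0.18 × 0.134 = 0.02412
Sum = 0.03876.
P(M6 | defective) = 0.0068/0.03876 ≈ 0.1754
P(M5 | defective) = 0.00784/0.03876 ≈ 0.2023
P(M2 | defective) = 0.02412/0.03876 ≈ 0.6223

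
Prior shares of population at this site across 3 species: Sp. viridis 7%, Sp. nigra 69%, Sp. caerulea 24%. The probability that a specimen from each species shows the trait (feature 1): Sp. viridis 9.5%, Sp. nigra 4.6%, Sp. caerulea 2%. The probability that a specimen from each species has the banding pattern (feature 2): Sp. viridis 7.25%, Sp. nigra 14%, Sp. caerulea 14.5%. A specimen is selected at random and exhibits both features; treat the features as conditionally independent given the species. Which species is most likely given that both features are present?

Sp. nigra

Prior × likelihood for each hypothesis:
  Sp. viridis: 0.07 × 0.095 × 0.0725 = 0.000482125
  Sp. nigra: 0.69 × 0.046 × 0.14 = 0.0044436
  Sp. caerulea: 0.24 × 0.02 × 0.145 = 0.000696
Total = 0.005621725.
Largest term belongs to Sp. nigra, so Sp. nigra is most probable.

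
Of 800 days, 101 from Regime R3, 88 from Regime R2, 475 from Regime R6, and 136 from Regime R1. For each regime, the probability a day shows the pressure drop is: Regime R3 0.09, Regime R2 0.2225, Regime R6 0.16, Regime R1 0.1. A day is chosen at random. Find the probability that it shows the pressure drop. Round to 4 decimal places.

Prior × likelihood for each hypothesis:
  Regime R3: 0.12625 × 0.09 = 0.0113625
  Regime R2: 0.11 × 0.2225 = 0.024475
  Regime R6: 0.59375 × 0.16 = 0.095
  Regime R1: 0.17 × 0.1 = 0.017
P(drop) = 0.0113625 + 0.024475 + 0.095 + 0.017 = 0.1478375 → 0.1478.

0.1478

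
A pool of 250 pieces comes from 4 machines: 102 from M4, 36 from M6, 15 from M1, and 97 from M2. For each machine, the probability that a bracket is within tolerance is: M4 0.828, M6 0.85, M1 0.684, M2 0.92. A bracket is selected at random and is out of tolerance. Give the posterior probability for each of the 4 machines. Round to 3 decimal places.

Taking complements, P(oversize | each) = M4 0.172, M6 0.15, M1 0.316, M2 0.08.
Unnormalized posteriors (prior × likelihood):
  M4: 0.408 × 0.172 = 0.070176
  M6: 0.144 × 0.15 = 0.0216
  M1: 0.06 × 0.316 = 0.01896
  M2: 0.388 × 0.08 = 0.03104
Normalizing constant = 0.141776.
P(M4 | oversize) = 0.070176/0.141776 ≈ 0.495
P(M6 | oversize) = 0.0216/0.141776 ≈ 0.152
P(M1 | oversize) = 0.01896/0.141776 ≈ 0.134
P(M2 | oversize) = 0.03104/0.141776 ≈ 0.219

M4 0.495, M6 0.152, M1 0.134, M2 0.219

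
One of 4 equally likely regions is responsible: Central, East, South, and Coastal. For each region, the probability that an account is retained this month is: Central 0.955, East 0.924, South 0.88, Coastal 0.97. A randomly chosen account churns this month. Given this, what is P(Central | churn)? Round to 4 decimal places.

0.1661

Taking complements, P(churn | each) = Central 0.045, East 0.076, South 0.12, Coastal 0.03.
With a uniform prior (1/4 each), posterior ∝ likelihood:
  Central: 0.045
  East: 0.076
  South: 0.12
  Coastal: 0.03
Total = 0.271.
P(Central | evidence) = 0.045 / 0.271 ≈ 0.1661.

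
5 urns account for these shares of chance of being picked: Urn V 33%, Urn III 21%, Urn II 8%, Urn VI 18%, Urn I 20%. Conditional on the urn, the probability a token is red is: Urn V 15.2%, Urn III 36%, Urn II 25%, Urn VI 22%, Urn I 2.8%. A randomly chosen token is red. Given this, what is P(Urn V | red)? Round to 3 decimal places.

0.263

Unnormalized posteriors (prior × likelihood):
  Urn V: 0.33 × 0.152 = 0.05016
  Urn III: 0.21 × 0.36 = 0.0756
  Urn II: 0.08 × 0.25 = 0.02
  Urn VI: 0.18 × 0.22 = 0.0396
  Urn I: 0.2 × 0.028 = 0.0056
Sum = 0.19096.
P(Urn V | evidence) = 0.05016 / 0.19096 ≈ 0.263.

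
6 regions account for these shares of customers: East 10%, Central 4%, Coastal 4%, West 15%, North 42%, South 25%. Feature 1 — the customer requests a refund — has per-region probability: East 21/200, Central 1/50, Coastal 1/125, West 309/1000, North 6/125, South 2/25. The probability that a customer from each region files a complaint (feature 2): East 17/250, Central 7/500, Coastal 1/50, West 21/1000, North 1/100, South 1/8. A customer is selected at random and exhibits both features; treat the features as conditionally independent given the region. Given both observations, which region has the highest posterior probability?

Unnormalized posteriors (prior × likelihood):
  East: 0.1 × 0.105 × 0.068 = 0.000714
  Central: 0.04 × 0.02 × 0.014 = 0.0000112
  Coastal: 0.04 × 0.008 × 0.02 = 0.0000064
  West: 0.15 × 0.309 × 0.021 = 0.00097335
  North: 0.42 × 0.048 × 0.01 = 0.0002016
  South: 0.25 × 0.08 × 0.125 = 0.0025
Total = 0.00440655.
Largest term belongs to South, so South is most probable.

South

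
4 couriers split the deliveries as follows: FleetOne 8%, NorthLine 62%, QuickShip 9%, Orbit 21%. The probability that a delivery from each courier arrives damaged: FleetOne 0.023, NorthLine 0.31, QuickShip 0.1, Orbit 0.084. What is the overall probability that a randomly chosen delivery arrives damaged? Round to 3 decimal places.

0.221

Unnormalized posteriors (prior × likelihood):
  FleetOne: 0.08 × 0.023 = 0.00184
  NorthLine: 0.62 × 0.31 = 0.1922
  QuickShip: 0.09 × 0.1 = 0.009
  Orbit: 0.21 × 0.084 = 0.01764
P(damaged) = 0.00184 + 0.1922 + 0.009 + 0.01764 = 0.22068 → 0.221.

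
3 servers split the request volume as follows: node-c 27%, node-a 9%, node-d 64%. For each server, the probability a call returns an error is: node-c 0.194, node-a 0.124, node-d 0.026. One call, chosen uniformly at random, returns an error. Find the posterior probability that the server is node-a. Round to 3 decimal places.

Compute prior × likelihood for every hypothesis:
  node-c: 0.27 × 0.194 = 0.05238
  node-a: 0.09 × 0.124 = 0.01116
  node-d: 0.64 × 0.026 = 0.01664
Sum = 0.08018.
P(node-a | evidence) = 0.01116 / 0.08018 ≈ 0.139.

0.139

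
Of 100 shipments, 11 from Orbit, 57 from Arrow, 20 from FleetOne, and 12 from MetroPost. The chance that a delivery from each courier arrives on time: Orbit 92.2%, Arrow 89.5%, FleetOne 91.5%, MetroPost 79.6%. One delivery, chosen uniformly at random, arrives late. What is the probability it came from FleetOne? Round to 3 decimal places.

Taking complements, P(late | each) = Orbit 0.078, Arrow 0.105, FleetOne 0.085, MetroPost 0.204.
Prior × likelihood for each hypothesis:
  Orbit: 0.11 × 0.078 = 0.00858
  Arrow: 0.57 × 0.105 = 0.05985
  FleetOne: 0.2 × 0.085 = 0.017
  MetroPost: 0.12 × 0.204 = 0.02448
Sum = 0.10991.
P(FleetOne | evidence) = 0.017 / 0.10991 ≈ 0.155.

0.155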